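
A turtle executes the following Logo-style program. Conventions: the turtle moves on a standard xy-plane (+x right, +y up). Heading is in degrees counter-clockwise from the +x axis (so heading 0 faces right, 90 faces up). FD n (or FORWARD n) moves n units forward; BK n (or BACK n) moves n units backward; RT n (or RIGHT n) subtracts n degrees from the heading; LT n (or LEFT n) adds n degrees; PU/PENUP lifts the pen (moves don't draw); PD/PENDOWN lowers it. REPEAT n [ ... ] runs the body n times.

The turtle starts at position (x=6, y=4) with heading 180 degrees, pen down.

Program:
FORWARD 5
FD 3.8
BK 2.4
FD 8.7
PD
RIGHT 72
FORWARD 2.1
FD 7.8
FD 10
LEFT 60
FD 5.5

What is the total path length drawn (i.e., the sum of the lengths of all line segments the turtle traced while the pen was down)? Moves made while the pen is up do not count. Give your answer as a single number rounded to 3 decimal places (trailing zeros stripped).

Executing turtle program step by step:
Start: pos=(6,4), heading=180, pen down
FD 5: (6,4) -> (1,4) [heading=180, draw]
FD 3.8: (1,4) -> (-2.8,4) [heading=180, draw]
BK 2.4: (-2.8,4) -> (-0.4,4) [heading=180, draw]
FD 8.7: (-0.4,4) -> (-9.1,4) [heading=180, draw]
PD: pen down
RT 72: heading 180 -> 108
FD 2.1: (-9.1,4) -> (-9.749,5.997) [heading=108, draw]
FD 7.8: (-9.749,5.997) -> (-12.159,13.415) [heading=108, draw]
FD 10: (-12.159,13.415) -> (-15.249,22.926) [heading=108, draw]
LT 60: heading 108 -> 168
FD 5.5: (-15.249,22.926) -> (-20.629,24.07) [heading=168, draw]
Final: pos=(-20.629,24.07), heading=168, 8 segment(s) drawn

Segment lengths:
  seg 1: (6,4) -> (1,4), length = 5
  seg 2: (1,4) -> (-2.8,4), length = 3.8
  seg 3: (-2.8,4) -> (-0.4,4), length = 2.4
  seg 4: (-0.4,4) -> (-9.1,4), length = 8.7
  seg 5: (-9.1,4) -> (-9.749,5.997), length = 2.1
  seg 6: (-9.749,5.997) -> (-12.159,13.415), length = 7.8
  seg 7: (-12.159,13.415) -> (-15.249,22.926), length = 10
  seg 8: (-15.249,22.926) -> (-20.629,24.07), length = 5.5
Total = 45.3

Answer: 45.3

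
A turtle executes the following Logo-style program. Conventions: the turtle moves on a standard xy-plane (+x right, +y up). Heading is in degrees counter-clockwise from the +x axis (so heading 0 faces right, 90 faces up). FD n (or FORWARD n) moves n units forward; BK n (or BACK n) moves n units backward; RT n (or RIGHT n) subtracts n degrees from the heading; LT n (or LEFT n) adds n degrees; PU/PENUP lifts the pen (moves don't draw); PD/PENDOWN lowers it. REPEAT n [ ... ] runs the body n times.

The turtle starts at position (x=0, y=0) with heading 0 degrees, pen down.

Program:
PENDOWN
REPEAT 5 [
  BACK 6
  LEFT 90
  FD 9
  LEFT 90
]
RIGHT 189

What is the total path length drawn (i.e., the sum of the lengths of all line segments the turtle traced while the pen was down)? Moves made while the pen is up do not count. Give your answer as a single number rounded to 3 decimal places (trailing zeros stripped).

Executing turtle program step by step:
Start: pos=(0,0), heading=0, pen down
PD: pen down
REPEAT 5 [
  -- iteration 1/5 --
  BK 6: (0,0) -> (-6,0) [heading=0, draw]
  LT 90: heading 0 -> 90
  FD 9: (-6,0) -> (-6,9) [heading=90, draw]
  LT 90: heading 90 -> 180
  -- iteration 2/5 --
  BK 6: (-6,9) -> (0,9) [heading=180, draw]
  LT 90: heading 180 -> 270
  FD 9: (0,9) -> (0,0) [heading=270, draw]
  LT 90: heading 270 -> 0
  -- iteration 3/5 --
  BK 6: (0,0) -> (-6,0) [heading=0, draw]
  LT 90: heading 0 -> 90
  FD 9: (-6,0) -> (-6,9) [heading=90, draw]
  LT 90: heading 90 -> 180
  -- iteration 4/5 --
  BK 6: (-6,9) -> (0,9) [heading=180, draw]
  LT 90: heading 180 -> 270
  FD 9: (0,9) -> (0,0) [heading=270, draw]
  LT 90: heading 270 -> 0
  -- iteration 5/5 --
  BK 6: (0,0) -> (-6,0) [heading=0, draw]
  LT 90: heading 0 -> 90
  FD 9: (-6,0) -> (-6,9) [heading=90, draw]
  LT 90: heading 90 -> 180
]
RT 189: heading 180 -> 351
Final: pos=(-6,9), heading=351, 10 segment(s) drawn

Segment lengths:
  seg 1: (0,0) -> (-6,0), length = 6
  seg 2: (-6,0) -> (-6,9), length = 9
  seg 3: (-6,9) -> (0,9), length = 6
  seg 4: (0,9) -> (0,0), length = 9
  seg 5: (0,0) -> (-6,0), length = 6
  seg 6: (-6,0) -> (-6,9), length = 9
  seg 7: (-6,9) -> (0,9), length = 6
  seg 8: (0,9) -> (0,0), length = 9
  seg 9: (0,0) -> (-6,0), length = 6
  seg 10: (-6,0) -> (-6,9), length = 9
Total = 75

Answer: 75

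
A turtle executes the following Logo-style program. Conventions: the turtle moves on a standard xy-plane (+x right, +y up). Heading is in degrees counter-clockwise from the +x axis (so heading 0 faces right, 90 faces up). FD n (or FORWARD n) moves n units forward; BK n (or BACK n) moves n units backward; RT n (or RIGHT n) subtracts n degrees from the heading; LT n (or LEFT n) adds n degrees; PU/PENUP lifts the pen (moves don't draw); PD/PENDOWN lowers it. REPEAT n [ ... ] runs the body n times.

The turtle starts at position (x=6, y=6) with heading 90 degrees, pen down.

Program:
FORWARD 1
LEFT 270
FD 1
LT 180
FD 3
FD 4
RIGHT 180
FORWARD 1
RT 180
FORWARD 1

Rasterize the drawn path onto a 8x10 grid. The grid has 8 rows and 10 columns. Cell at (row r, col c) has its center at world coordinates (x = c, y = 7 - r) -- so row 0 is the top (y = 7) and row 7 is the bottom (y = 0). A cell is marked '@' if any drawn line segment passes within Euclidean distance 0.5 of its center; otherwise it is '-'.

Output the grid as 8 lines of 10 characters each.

Answer: @@@@@@@@--
------@---
----------
----------
----------
----------
----------
----------

Derivation:
Segment 0: (6,6) -> (6,7)
Segment 1: (6,7) -> (7,7)
Segment 2: (7,7) -> (4,7)
Segment 3: (4,7) -> (0,7)
Segment 4: (0,7) -> (1,7)
Segment 5: (1,7) -> (0,7)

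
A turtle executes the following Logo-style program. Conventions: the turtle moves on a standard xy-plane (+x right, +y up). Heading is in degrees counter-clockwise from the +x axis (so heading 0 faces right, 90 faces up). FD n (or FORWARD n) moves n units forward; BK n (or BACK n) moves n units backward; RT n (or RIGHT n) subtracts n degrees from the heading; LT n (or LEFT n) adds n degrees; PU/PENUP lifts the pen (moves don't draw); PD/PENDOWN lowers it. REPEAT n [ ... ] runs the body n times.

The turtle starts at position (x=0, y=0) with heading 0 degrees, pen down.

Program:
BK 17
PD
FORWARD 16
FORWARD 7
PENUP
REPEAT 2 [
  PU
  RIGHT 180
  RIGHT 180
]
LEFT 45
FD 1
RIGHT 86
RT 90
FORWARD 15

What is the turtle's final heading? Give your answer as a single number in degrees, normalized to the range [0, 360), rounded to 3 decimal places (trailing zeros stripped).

Answer: 229

Derivation:
Executing turtle program step by step:
Start: pos=(0,0), heading=0, pen down
BK 17: (0,0) -> (-17,0) [heading=0, draw]
PD: pen down
FD 16: (-17,0) -> (-1,0) [heading=0, draw]
FD 7: (-1,0) -> (6,0) [heading=0, draw]
PU: pen up
REPEAT 2 [
  -- iteration 1/2 --
  PU: pen up
  RT 180: heading 0 -> 180
  RT 180: heading 180 -> 0
  -- iteration 2/2 --
  PU: pen up
  RT 180: heading 0 -> 180
  RT 180: heading 180 -> 0
]
LT 45: heading 0 -> 45
FD 1: (6,0) -> (6.707,0.707) [heading=45, move]
RT 86: heading 45 -> 319
RT 90: heading 319 -> 229
FD 15: (6.707,0.707) -> (-3.134,-10.614) [heading=229, move]
Final: pos=(-3.134,-10.614), heading=229, 3 segment(s) drawn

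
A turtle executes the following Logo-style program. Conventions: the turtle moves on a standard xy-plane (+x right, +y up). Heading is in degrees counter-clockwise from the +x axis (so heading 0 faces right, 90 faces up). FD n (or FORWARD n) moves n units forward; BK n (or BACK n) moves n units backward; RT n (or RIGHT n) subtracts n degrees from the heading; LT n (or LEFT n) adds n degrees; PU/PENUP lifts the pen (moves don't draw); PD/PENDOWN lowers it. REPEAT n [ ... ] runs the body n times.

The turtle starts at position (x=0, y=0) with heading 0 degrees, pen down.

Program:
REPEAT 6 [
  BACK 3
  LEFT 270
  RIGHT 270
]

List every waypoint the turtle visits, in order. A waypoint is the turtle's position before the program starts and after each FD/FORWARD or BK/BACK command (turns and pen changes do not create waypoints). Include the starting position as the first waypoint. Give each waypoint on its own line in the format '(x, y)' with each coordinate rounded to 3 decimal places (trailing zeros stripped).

Executing turtle program step by step:
Start: pos=(0,0), heading=0, pen down
REPEAT 6 [
  -- iteration 1/6 --
  BK 3: (0,0) -> (-3,0) [heading=0, draw]
  LT 270: heading 0 -> 270
  RT 270: heading 270 -> 0
  -- iteration 2/6 --
  BK 3: (-3,0) -> (-6,0) [heading=0, draw]
  LT 270: heading 0 -> 270
  RT 270: heading 270 -> 0
  -- iteration 3/6 --
  BK 3: (-6,0) -> (-9,0) [heading=0, draw]
  LT 270: heading 0 -> 270
  RT 270: heading 270 -> 0
  -- iteration 4/6 --
  BK 3: (-9,0) -> (-12,0) [heading=0, draw]
  LT 270: heading 0 -> 270
  RT 270: heading 270 -> 0
  -- iteration 5/6 --
  BK 3: (-12,0) -> (-15,0) [heading=0, draw]
  LT 270: heading 0 -> 270
  RT 270: heading 270 -> 0
  -- iteration 6/6 --
  BK 3: (-15,0) -> (-18,0) [heading=0, draw]
  LT 270: heading 0 -> 270
  RT 270: heading 270 -> 0
]
Final: pos=(-18,0), heading=0, 6 segment(s) drawn
Waypoints (7 total):
(0, 0)
(-3, 0)
(-6, 0)
(-9, 0)
(-12, 0)
(-15, 0)
(-18, 0)

Answer: (0, 0)
(-3, 0)
(-6, 0)
(-9, 0)
(-12, 0)
(-15, 0)
(-18, 0)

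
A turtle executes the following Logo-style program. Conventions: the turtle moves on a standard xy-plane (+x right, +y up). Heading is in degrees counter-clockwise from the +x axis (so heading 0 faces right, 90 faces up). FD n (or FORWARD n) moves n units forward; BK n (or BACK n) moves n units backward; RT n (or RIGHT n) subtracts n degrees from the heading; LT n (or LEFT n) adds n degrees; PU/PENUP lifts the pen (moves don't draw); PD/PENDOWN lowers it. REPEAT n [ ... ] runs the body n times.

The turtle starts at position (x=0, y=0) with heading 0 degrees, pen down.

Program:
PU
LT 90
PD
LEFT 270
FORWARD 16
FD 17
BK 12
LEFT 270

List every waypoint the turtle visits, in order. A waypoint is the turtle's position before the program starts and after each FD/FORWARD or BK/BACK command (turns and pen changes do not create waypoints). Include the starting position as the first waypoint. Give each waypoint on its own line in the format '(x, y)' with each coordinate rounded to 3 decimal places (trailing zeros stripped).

Executing turtle program step by step:
Start: pos=(0,0), heading=0, pen down
PU: pen up
LT 90: heading 0 -> 90
PD: pen down
LT 270: heading 90 -> 0
FD 16: (0,0) -> (16,0) [heading=0, draw]
FD 17: (16,0) -> (33,0) [heading=0, draw]
BK 12: (33,0) -> (21,0) [heading=0, draw]
LT 270: heading 0 -> 270
Final: pos=(21,0), heading=270, 3 segment(s) drawn
Waypoints (4 total):
(0, 0)
(16, 0)
(33, 0)
(21, 0)

Answer: (0, 0)
(16, 0)
(33, 0)
(21, 0)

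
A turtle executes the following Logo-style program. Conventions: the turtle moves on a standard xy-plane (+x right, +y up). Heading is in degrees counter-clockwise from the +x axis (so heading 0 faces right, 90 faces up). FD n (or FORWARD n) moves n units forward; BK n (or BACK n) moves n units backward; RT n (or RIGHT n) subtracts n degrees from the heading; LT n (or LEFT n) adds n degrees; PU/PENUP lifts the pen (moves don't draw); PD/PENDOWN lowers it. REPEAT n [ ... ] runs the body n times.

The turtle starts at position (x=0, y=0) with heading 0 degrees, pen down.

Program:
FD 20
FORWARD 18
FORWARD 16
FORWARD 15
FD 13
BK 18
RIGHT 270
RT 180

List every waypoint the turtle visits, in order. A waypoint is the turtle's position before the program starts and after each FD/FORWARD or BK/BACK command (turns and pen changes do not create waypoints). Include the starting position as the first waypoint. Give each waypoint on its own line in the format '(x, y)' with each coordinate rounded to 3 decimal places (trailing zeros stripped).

Answer: (0, 0)
(20, 0)
(38, 0)
(54, 0)
(69, 0)
(82, 0)
(64, 0)

Derivation:
Executing turtle program step by step:
Start: pos=(0,0), heading=0, pen down
FD 20: (0,0) -> (20,0) [heading=0, draw]
FD 18: (20,0) -> (38,0) [heading=0, draw]
FD 16: (38,0) -> (54,0) [heading=0, draw]
FD 15: (54,0) -> (69,0) [heading=0, draw]
FD 13: (69,0) -> (82,0) [heading=0, draw]
BK 18: (82,0) -> (64,0) [heading=0, draw]
RT 270: heading 0 -> 90
RT 180: heading 90 -> 270
Final: pos=(64,0), heading=270, 6 segment(s) drawn
Waypoints (7 total):
(0, 0)
(20, 0)
(38, 0)
(54, 0)
(69, 0)
(82, 0)
(64, 0)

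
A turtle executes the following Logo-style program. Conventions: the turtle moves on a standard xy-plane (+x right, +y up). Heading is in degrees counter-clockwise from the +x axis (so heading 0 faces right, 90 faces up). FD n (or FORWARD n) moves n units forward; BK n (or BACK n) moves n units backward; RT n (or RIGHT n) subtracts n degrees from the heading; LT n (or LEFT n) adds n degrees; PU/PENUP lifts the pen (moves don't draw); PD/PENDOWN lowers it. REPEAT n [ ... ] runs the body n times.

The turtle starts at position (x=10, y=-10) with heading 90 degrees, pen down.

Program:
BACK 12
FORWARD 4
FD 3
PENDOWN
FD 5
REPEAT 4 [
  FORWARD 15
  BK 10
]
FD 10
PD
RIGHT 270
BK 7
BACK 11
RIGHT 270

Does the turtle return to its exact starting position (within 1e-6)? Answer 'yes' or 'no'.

Executing turtle program step by step:
Start: pos=(10,-10), heading=90, pen down
BK 12: (10,-10) -> (10,-22) [heading=90, draw]
FD 4: (10,-22) -> (10,-18) [heading=90, draw]
FD 3: (10,-18) -> (10,-15) [heading=90, draw]
PD: pen down
FD 5: (10,-15) -> (10,-10) [heading=90, draw]
REPEAT 4 [
  -- iteration 1/4 --
  FD 15: (10,-10) -> (10,5) [heading=90, draw]
  BK 10: (10,5) -> (10,-5) [heading=90, draw]
  -- iteration 2/4 --
  FD 15: (10,-5) -> (10,10) [heading=90, draw]
  BK 10: (10,10) -> (10,0) [heading=90, draw]
  -- iteration 3/4 --
  FD 15: (10,0) -> (10,15) [heading=90, draw]
  BK 10: (10,15) -> (10,5) [heading=90, draw]
  -- iteration 4/4 --
  FD 15: (10,5) -> (10,20) [heading=90, draw]
  BK 10: (10,20) -> (10,10) [heading=90, draw]
]
FD 10: (10,10) -> (10,20) [heading=90, draw]
PD: pen down
RT 270: heading 90 -> 180
BK 7: (10,20) -> (17,20) [heading=180, draw]
BK 11: (17,20) -> (28,20) [heading=180, draw]
RT 270: heading 180 -> 270
Final: pos=(28,20), heading=270, 15 segment(s) drawn

Start position: (10, -10)
Final position: (28, 20)
Distance = 34.986; >= 1e-6 -> NOT closed

Answer: no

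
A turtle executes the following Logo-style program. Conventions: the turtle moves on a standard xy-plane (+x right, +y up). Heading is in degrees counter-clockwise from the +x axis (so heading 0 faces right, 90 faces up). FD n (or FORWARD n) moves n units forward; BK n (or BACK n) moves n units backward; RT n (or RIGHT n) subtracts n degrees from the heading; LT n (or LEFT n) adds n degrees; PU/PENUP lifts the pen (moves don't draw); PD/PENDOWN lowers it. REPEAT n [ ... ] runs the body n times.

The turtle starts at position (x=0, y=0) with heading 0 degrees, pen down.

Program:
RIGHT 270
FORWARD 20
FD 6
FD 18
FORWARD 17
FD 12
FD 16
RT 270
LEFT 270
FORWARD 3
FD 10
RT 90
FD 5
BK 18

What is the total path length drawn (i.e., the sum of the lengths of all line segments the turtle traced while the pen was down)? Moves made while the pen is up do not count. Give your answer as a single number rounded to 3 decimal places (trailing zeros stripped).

Answer: 125

Derivation:
Executing turtle program step by step:
Start: pos=(0,0), heading=0, pen down
RT 270: heading 0 -> 90
FD 20: (0,0) -> (0,20) [heading=90, draw]
FD 6: (0,20) -> (0,26) [heading=90, draw]
FD 18: (0,26) -> (0,44) [heading=90, draw]
FD 17: (0,44) -> (0,61) [heading=90, draw]
FD 12: (0,61) -> (0,73) [heading=90, draw]
FD 16: (0,73) -> (0,89) [heading=90, draw]
RT 270: heading 90 -> 180
LT 270: heading 180 -> 90
FD 3: (0,89) -> (0,92) [heading=90, draw]
FD 10: (0,92) -> (0,102) [heading=90, draw]
RT 90: heading 90 -> 0
FD 5: (0,102) -> (5,102) [heading=0, draw]
BK 18: (5,102) -> (-13,102) [heading=0, draw]
Final: pos=(-13,102), heading=0, 10 segment(s) drawn

Segment lengths:
  seg 1: (0,0) -> (0,20), length = 20
  seg 2: (0,20) -> (0,26), length = 6
  seg 3: (0,26) -> (0,44), length = 18
  seg 4: (0,44) -> (0,61), length = 17
  seg 5: (0,61) -> (0,73), length = 12
  seg 6: (0,73) -> (0,89), length = 16
  seg 7: (0,89) -> (0,92), length = 3
  seg 8: (0,92) -> (0,102), length = 10
  seg 9: (0,102) -> (5,102), length = 5
  seg 10: (5,102) -> (-13,102), length = 18
Total = 125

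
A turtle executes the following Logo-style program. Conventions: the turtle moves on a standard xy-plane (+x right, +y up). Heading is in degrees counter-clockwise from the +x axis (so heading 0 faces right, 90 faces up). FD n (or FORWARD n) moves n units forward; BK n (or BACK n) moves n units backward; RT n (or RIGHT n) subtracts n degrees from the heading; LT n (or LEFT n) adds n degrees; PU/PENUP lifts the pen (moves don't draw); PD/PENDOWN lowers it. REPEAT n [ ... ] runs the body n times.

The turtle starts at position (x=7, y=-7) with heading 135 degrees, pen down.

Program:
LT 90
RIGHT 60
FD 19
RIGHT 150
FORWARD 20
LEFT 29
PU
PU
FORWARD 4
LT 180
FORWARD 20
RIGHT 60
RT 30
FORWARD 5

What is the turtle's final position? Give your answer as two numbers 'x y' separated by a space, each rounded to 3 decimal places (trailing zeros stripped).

Executing turtle program step by step:
Start: pos=(7,-7), heading=135, pen down
LT 90: heading 135 -> 225
RT 60: heading 225 -> 165
FD 19: (7,-7) -> (-11.353,-2.082) [heading=165, draw]
RT 150: heading 165 -> 15
FD 20: (-11.353,-2.082) -> (7.966,3.094) [heading=15, draw]
LT 29: heading 15 -> 44
PU: pen up
PU: pen up
FD 4: (7.966,3.094) -> (10.843,5.873) [heading=44, move]
LT 180: heading 44 -> 224
FD 20: (10.843,5.873) -> (-3.544,-8.021) [heading=224, move]
RT 60: heading 224 -> 164
RT 30: heading 164 -> 134
FD 5: (-3.544,-8.021) -> (-7.017,-4.424) [heading=134, move]
Final: pos=(-7.017,-4.424), heading=134, 2 segment(s) drawn

Answer: -7.017 -4.424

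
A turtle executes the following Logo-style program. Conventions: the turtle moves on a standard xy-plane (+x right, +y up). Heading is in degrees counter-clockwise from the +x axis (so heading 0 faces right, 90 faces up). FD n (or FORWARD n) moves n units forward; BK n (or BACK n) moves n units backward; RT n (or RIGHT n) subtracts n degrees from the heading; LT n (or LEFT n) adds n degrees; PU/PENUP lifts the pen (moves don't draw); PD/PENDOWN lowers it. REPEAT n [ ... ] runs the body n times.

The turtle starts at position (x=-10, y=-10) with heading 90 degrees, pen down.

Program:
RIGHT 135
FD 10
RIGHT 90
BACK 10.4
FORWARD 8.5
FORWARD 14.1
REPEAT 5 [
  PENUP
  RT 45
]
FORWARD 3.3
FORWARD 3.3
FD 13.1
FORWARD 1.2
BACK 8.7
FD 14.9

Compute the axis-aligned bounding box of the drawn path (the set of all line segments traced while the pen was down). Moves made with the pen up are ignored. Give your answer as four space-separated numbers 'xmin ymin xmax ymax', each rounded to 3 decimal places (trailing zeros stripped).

Answer: -11.556 -25.698 4.425 -9.717

Derivation:
Executing turtle program step by step:
Start: pos=(-10,-10), heading=90, pen down
RT 135: heading 90 -> 315
FD 10: (-10,-10) -> (-2.929,-17.071) [heading=315, draw]
RT 90: heading 315 -> 225
BK 10.4: (-2.929,-17.071) -> (4.425,-9.717) [heading=225, draw]
FD 8.5: (4.425,-9.717) -> (-1.585,-15.728) [heading=225, draw]
FD 14.1: (-1.585,-15.728) -> (-11.556,-25.698) [heading=225, draw]
REPEAT 5 [
  -- iteration 1/5 --
  PU: pen up
  RT 45: heading 225 -> 180
  -- iteration 2/5 --
  PU: pen up
  RT 45: heading 180 -> 135
  -- iteration 3/5 --
  PU: pen up
  RT 45: heading 135 -> 90
  -- iteration 4/5 --
  PU: pen up
  RT 45: heading 90 -> 45
  -- iteration 5/5 --
  PU: pen up
  RT 45: heading 45 -> 0
]
FD 3.3: (-11.556,-25.698) -> (-8.256,-25.698) [heading=0, move]
FD 3.3: (-8.256,-25.698) -> (-4.956,-25.698) [heading=0, move]
FD 13.1: (-4.956,-25.698) -> (8.144,-25.698) [heading=0, move]
FD 1.2: (8.144,-25.698) -> (9.344,-25.698) [heading=0, move]
BK 8.7: (9.344,-25.698) -> (0.644,-25.698) [heading=0, move]
FD 14.9: (0.644,-25.698) -> (15.544,-25.698) [heading=0, move]
Final: pos=(15.544,-25.698), heading=0, 4 segment(s) drawn

Segment endpoints: x in {-11.556, -10, -2.929, -1.585, 4.425}, y in {-25.698, -17.071, -15.728, -10, -9.717}
xmin=-11.556, ymin=-25.698, xmax=4.425, ymax=-9.717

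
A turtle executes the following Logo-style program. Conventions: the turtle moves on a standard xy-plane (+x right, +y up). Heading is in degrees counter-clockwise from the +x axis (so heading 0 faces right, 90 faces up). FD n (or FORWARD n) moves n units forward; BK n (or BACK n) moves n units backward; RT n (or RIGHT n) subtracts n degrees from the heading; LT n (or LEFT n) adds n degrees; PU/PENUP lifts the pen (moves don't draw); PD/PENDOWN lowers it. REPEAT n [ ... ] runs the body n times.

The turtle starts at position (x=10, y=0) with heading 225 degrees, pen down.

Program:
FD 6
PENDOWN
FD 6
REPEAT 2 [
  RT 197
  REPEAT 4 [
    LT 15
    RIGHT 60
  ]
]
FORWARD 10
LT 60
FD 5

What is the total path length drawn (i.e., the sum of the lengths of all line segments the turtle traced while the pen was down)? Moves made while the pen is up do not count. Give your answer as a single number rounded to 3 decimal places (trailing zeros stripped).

Answer: 27

Derivation:
Executing turtle program step by step:
Start: pos=(10,0), heading=225, pen down
FD 6: (10,0) -> (5.757,-4.243) [heading=225, draw]
PD: pen down
FD 6: (5.757,-4.243) -> (1.515,-8.485) [heading=225, draw]
REPEAT 2 [
  -- iteration 1/2 --
  RT 197: heading 225 -> 28
  REPEAT 4 [
    -- iteration 1/4 --
    LT 15: heading 28 -> 43
    RT 60: heading 43 -> 343
    -- iteration 2/4 --
    LT 15: heading 343 -> 358
    RT 60: heading 358 -> 298
    -- iteration 3/4 --
    LT 15: heading 298 -> 313
    RT 60: heading 313 -> 253
    -- iteration 4/4 --
    LT 15: heading 253 -> 268
    RT 60: heading 268 -> 208
  ]
  -- iteration 2/2 --
  RT 197: heading 208 -> 11
  REPEAT 4 [
    -- iteration 1/4 --
    LT 15: heading 11 -> 26
    RT 60: heading 26 -> 326
    -- iteration 2/4 --
    LT 15: heading 326 -> 341
    RT 60: heading 341 -> 281
    -- iteration 3/4 --
    LT 15: heading 281 -> 296
    RT 60: heading 296 -> 236
    -- iteration 4/4 --
    LT 15: heading 236 -> 251
    RT 60: heading 251 -> 191
  ]
]
FD 10: (1.515,-8.485) -> (-8.302,-10.393) [heading=191, draw]
LT 60: heading 191 -> 251
FD 5: (-8.302,-10.393) -> (-9.929,-15.121) [heading=251, draw]
Final: pos=(-9.929,-15.121), heading=251, 4 segment(s) drawn

Segment lengths:
  seg 1: (10,0) -> (5.757,-4.243), length = 6
  seg 2: (5.757,-4.243) -> (1.515,-8.485), length = 6
  seg 3: (1.515,-8.485) -> (-8.302,-10.393), length = 10
  seg 4: (-8.302,-10.393) -> (-9.929,-15.121), length = 5
Total = 27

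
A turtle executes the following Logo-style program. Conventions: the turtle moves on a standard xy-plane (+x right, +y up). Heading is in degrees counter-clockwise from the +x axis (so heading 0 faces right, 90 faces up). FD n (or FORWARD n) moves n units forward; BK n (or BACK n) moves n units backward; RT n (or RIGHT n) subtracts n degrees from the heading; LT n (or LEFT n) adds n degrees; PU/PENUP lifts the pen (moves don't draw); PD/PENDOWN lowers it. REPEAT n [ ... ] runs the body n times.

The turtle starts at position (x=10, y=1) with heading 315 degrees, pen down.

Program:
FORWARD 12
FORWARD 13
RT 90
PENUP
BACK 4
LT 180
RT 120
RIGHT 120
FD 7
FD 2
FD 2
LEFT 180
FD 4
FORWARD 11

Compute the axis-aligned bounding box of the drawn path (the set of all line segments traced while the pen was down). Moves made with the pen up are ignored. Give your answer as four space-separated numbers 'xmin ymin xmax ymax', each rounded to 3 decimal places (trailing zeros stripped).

Answer: 10 -16.678 27.678 1

Derivation:
Executing turtle program step by step:
Start: pos=(10,1), heading=315, pen down
FD 12: (10,1) -> (18.485,-7.485) [heading=315, draw]
FD 13: (18.485,-7.485) -> (27.678,-16.678) [heading=315, draw]
RT 90: heading 315 -> 225
PU: pen up
BK 4: (27.678,-16.678) -> (30.506,-13.849) [heading=225, move]
LT 180: heading 225 -> 45
RT 120: heading 45 -> 285
RT 120: heading 285 -> 165
FD 7: (30.506,-13.849) -> (23.745,-12.038) [heading=165, move]
FD 2: (23.745,-12.038) -> (21.813,-11.52) [heading=165, move]
FD 2: (21.813,-11.52) -> (19.881,-11.002) [heading=165, move]
LT 180: heading 165 -> 345
FD 4: (19.881,-11.002) -> (23.745,-12.038) [heading=345, move]
FD 11: (23.745,-12.038) -> (34.37,-14.885) [heading=345, move]
Final: pos=(34.37,-14.885), heading=345, 2 segment(s) drawn

Segment endpoints: x in {10, 18.485, 27.678}, y in {-16.678, -7.485, 1}
xmin=10, ymin=-16.678, xmax=27.678, ymax=1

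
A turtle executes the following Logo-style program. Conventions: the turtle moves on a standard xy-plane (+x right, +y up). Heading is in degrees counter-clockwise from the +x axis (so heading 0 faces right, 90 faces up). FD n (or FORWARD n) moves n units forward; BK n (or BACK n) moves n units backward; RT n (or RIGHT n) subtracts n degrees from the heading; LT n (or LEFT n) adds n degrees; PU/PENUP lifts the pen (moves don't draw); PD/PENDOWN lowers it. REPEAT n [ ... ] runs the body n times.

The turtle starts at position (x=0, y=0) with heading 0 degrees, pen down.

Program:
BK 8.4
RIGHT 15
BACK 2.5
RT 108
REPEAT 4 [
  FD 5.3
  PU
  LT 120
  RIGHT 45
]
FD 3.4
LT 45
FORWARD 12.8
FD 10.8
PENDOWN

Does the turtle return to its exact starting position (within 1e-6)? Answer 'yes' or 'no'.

Executing turtle program step by step:
Start: pos=(0,0), heading=0, pen down
BK 8.4: (0,0) -> (-8.4,0) [heading=0, draw]
RT 15: heading 0 -> 345
BK 2.5: (-8.4,0) -> (-10.815,0.647) [heading=345, draw]
RT 108: heading 345 -> 237
REPEAT 4 [
  -- iteration 1/4 --
  FD 5.3: (-10.815,0.647) -> (-13.701,-3.798) [heading=237, draw]
  PU: pen up
  LT 120: heading 237 -> 357
  RT 45: heading 357 -> 312
  -- iteration 2/4 --
  FD 5.3: (-13.701,-3.798) -> (-10.155,-7.737) [heading=312, move]
  PU: pen up
  LT 120: heading 312 -> 72
  RT 45: heading 72 -> 27
  -- iteration 3/4 --
  FD 5.3: (-10.155,-7.737) -> (-5.433,-5.33) [heading=27, move]
  PU: pen up
  LT 120: heading 27 -> 147
  RT 45: heading 147 -> 102
  -- iteration 4/4 --
  FD 5.3: (-5.433,-5.33) -> (-6.535,-0.146) [heading=102, move]
  PU: pen up
  LT 120: heading 102 -> 222
  RT 45: heading 222 -> 177
]
FD 3.4: (-6.535,-0.146) -> (-9.93,0.032) [heading=177, move]
LT 45: heading 177 -> 222
FD 12.8: (-9.93,0.032) -> (-19.442,-8.533) [heading=222, move]
FD 10.8: (-19.442,-8.533) -> (-27.468,-15.76) [heading=222, move]
PD: pen down
Final: pos=(-27.468,-15.76), heading=222, 3 segment(s) drawn

Start position: (0, 0)
Final position: (-27.468, -15.76)
Distance = 31.668; >= 1e-6 -> NOT closed

Answer: no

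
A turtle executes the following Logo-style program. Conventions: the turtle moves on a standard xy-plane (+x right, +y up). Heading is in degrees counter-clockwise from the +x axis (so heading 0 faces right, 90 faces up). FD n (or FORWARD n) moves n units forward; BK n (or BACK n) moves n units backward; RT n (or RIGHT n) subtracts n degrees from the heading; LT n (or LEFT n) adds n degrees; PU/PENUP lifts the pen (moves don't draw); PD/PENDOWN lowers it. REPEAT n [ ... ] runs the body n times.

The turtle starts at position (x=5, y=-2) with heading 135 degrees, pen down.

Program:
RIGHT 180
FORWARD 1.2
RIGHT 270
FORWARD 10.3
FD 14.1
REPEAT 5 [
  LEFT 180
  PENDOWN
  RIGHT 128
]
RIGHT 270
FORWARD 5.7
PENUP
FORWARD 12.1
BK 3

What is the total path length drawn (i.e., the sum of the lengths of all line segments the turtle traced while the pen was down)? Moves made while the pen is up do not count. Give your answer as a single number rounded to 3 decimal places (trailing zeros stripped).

Answer: 31.3

Derivation:
Executing turtle program step by step:
Start: pos=(5,-2), heading=135, pen down
RT 180: heading 135 -> 315
FD 1.2: (5,-2) -> (5.849,-2.849) [heading=315, draw]
RT 270: heading 315 -> 45
FD 10.3: (5.849,-2.849) -> (13.132,4.435) [heading=45, draw]
FD 14.1: (13.132,4.435) -> (23.102,14.405) [heading=45, draw]
REPEAT 5 [
  -- iteration 1/5 --
  LT 180: heading 45 -> 225
  PD: pen down
  RT 128: heading 225 -> 97
  -- iteration 2/5 --
  LT 180: heading 97 -> 277
  PD: pen down
  RT 128: heading 277 -> 149
  -- iteration 3/5 --
  LT 180: heading 149 -> 329
  PD: pen down
  RT 128: heading 329 -> 201
  -- iteration 4/5 --
  LT 180: heading 201 -> 21
  PD: pen down
  RT 128: heading 21 -> 253
  -- iteration 5/5 --
  LT 180: heading 253 -> 73
  PD: pen down
  RT 128: heading 73 -> 305
]
RT 270: heading 305 -> 35
FD 5.7: (23.102,14.405) -> (27.771,17.674) [heading=35, draw]
PU: pen up
FD 12.1: (27.771,17.674) -> (37.683,24.615) [heading=35, move]
BK 3: (37.683,24.615) -> (35.225,22.894) [heading=35, move]
Final: pos=(35.225,22.894), heading=35, 4 segment(s) drawn

Segment lengths:
  seg 1: (5,-2) -> (5.849,-2.849), length = 1.2
  seg 2: (5.849,-2.849) -> (13.132,4.435), length = 10.3
  seg 3: (13.132,4.435) -> (23.102,14.405), length = 14.1
  seg 4: (23.102,14.405) -> (27.771,17.674), length = 5.7
Total = 31.3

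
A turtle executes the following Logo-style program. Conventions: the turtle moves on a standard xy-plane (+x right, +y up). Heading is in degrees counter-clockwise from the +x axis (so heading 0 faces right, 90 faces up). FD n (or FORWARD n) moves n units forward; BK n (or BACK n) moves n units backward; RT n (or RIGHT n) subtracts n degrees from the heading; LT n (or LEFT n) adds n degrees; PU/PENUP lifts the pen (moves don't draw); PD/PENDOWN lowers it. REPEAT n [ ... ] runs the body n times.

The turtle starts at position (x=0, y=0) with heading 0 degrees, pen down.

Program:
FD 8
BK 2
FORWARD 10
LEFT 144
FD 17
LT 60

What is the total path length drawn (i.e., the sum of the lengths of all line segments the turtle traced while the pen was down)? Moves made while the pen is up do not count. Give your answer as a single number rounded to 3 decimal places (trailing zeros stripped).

Answer: 37

Derivation:
Executing turtle program step by step:
Start: pos=(0,0), heading=0, pen down
FD 8: (0,0) -> (8,0) [heading=0, draw]
BK 2: (8,0) -> (6,0) [heading=0, draw]
FD 10: (6,0) -> (16,0) [heading=0, draw]
LT 144: heading 0 -> 144
FD 17: (16,0) -> (2.247,9.992) [heading=144, draw]
LT 60: heading 144 -> 204
Final: pos=(2.247,9.992), heading=204, 4 segment(s) drawn

Segment lengths:
  seg 1: (0,0) -> (8,0), length = 8
  seg 2: (8,0) -> (6,0), length = 2
  seg 3: (6,0) -> (16,0), length = 10
  seg 4: (16,0) -> (2.247,9.992), length = 17
Total = 37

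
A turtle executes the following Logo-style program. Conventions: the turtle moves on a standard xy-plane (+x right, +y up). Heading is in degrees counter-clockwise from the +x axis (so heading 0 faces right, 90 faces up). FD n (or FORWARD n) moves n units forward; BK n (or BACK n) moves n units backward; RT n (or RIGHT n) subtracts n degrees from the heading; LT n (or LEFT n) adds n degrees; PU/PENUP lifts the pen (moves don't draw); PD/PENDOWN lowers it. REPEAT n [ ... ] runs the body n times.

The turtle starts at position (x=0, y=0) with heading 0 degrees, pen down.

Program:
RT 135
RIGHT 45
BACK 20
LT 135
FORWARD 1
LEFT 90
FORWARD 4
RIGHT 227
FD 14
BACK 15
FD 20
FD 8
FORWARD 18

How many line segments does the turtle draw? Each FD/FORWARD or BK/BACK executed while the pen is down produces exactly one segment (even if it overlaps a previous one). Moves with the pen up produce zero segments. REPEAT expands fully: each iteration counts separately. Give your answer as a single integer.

Answer: 8

Derivation:
Executing turtle program step by step:
Start: pos=(0,0), heading=0, pen down
RT 135: heading 0 -> 225
RT 45: heading 225 -> 180
BK 20: (0,0) -> (20,0) [heading=180, draw]
LT 135: heading 180 -> 315
FD 1: (20,0) -> (20.707,-0.707) [heading=315, draw]
LT 90: heading 315 -> 45
FD 4: (20.707,-0.707) -> (23.536,2.121) [heading=45, draw]
RT 227: heading 45 -> 178
FD 14: (23.536,2.121) -> (9.544,2.61) [heading=178, draw]
BK 15: (9.544,2.61) -> (24.535,2.086) [heading=178, draw]
FD 20: (24.535,2.086) -> (4.547,2.784) [heading=178, draw]
FD 8: (4.547,2.784) -> (-3.448,3.064) [heading=178, draw]
FD 18: (-3.448,3.064) -> (-21.437,3.692) [heading=178, draw]
Final: pos=(-21.437,3.692), heading=178, 8 segment(s) drawn
Segments drawn: 8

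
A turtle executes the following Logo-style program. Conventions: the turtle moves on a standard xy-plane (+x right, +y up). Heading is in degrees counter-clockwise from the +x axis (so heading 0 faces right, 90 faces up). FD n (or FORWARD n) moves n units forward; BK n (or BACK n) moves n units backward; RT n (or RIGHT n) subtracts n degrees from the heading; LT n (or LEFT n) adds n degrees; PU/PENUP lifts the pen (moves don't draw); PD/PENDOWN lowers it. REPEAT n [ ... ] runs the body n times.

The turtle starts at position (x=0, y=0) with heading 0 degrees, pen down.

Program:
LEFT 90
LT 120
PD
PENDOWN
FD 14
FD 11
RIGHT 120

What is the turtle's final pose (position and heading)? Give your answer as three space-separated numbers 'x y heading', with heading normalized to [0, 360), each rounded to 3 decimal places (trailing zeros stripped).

Executing turtle program step by step:
Start: pos=(0,0), heading=0, pen down
LT 90: heading 0 -> 90
LT 120: heading 90 -> 210
PD: pen down
PD: pen down
FD 14: (0,0) -> (-12.124,-7) [heading=210, draw]
FD 11: (-12.124,-7) -> (-21.651,-12.5) [heading=210, draw]
RT 120: heading 210 -> 90
Final: pos=(-21.651,-12.5), heading=90, 2 segment(s) drawn

Answer: -21.651 -12.5 90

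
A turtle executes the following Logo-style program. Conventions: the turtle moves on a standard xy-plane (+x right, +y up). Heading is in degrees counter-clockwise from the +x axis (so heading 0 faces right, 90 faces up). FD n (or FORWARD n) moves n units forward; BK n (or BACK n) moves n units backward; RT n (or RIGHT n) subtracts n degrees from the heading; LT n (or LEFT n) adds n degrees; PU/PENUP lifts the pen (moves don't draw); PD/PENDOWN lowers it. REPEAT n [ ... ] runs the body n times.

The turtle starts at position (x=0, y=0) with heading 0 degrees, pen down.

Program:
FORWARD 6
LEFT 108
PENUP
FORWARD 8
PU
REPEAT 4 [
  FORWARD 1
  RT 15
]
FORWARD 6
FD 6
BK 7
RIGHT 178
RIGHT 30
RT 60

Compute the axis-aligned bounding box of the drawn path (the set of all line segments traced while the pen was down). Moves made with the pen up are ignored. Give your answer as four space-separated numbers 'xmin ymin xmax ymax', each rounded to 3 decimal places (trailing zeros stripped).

Answer: 0 0 6 0

Derivation:
Executing turtle program step by step:
Start: pos=(0,0), heading=0, pen down
FD 6: (0,0) -> (6,0) [heading=0, draw]
LT 108: heading 0 -> 108
PU: pen up
FD 8: (6,0) -> (3.528,7.608) [heading=108, move]
PU: pen up
REPEAT 4 [
  -- iteration 1/4 --
  FD 1: (3.528,7.608) -> (3.219,8.56) [heading=108, move]
  RT 15: heading 108 -> 93
  -- iteration 2/4 --
  FD 1: (3.219,8.56) -> (3.167,9.558) [heading=93, move]
  RT 15: heading 93 -> 78
  -- iteration 3/4 --
  FD 1: (3.167,9.558) -> (3.374,10.536) [heading=78, move]
  RT 15: heading 78 -> 63
  -- iteration 4/4 --
  FD 1: (3.374,10.536) -> (3.828,11.427) [heading=63, move]
  RT 15: heading 63 -> 48
]
FD 6: (3.828,11.427) -> (7.843,15.886) [heading=48, move]
FD 6: (7.843,15.886) -> (11.858,20.345) [heading=48, move]
BK 7: (11.858,20.345) -> (7.174,15.143) [heading=48, move]
RT 178: heading 48 -> 230
RT 30: heading 230 -> 200
RT 60: heading 200 -> 140
Final: pos=(7.174,15.143), heading=140, 1 segment(s) drawn

Segment endpoints: x in {0, 6}, y in {0}
xmin=0, ymin=0, xmax=6, ymax=0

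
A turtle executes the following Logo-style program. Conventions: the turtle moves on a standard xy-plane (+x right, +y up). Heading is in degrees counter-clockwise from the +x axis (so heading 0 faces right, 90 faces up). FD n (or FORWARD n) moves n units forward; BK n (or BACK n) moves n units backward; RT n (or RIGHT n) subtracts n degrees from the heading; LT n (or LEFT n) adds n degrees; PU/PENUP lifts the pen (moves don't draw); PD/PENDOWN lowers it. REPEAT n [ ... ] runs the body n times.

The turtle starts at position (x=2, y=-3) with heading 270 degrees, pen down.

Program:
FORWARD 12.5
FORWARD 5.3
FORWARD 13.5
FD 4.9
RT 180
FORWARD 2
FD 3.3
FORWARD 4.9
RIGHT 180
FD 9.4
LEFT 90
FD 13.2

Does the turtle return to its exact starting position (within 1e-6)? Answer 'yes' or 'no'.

Answer: no

Derivation:
Executing turtle program step by step:
Start: pos=(2,-3), heading=270, pen down
FD 12.5: (2,-3) -> (2,-15.5) [heading=270, draw]
FD 5.3: (2,-15.5) -> (2,-20.8) [heading=270, draw]
FD 13.5: (2,-20.8) -> (2,-34.3) [heading=270, draw]
FD 4.9: (2,-34.3) -> (2,-39.2) [heading=270, draw]
RT 180: heading 270 -> 90
FD 2: (2,-39.2) -> (2,-37.2) [heading=90, draw]
FD 3.3: (2,-37.2) -> (2,-33.9) [heading=90, draw]
FD 4.9: (2,-33.9) -> (2,-29) [heading=90, draw]
RT 180: heading 90 -> 270
FD 9.4: (2,-29) -> (2,-38.4) [heading=270, draw]
LT 90: heading 270 -> 0
FD 13.2: (2,-38.4) -> (15.2,-38.4) [heading=0, draw]
Final: pos=(15.2,-38.4), heading=0, 9 segment(s) drawn

Start position: (2, -3)
Final position: (15.2, -38.4)
Distance = 37.781; >= 1e-6 -> NOT closed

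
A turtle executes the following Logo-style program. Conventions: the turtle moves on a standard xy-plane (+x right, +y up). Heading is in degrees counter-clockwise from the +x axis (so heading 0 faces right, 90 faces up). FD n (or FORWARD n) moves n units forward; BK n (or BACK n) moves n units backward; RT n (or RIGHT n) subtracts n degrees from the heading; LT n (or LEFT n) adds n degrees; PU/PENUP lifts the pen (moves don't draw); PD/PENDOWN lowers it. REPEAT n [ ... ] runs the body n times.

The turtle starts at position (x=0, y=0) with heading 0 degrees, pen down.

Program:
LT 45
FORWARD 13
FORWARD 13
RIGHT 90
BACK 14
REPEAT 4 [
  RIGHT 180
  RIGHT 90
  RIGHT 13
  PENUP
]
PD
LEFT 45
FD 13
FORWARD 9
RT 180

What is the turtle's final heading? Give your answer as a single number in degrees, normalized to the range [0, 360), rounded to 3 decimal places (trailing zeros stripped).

Answer: 128

Derivation:
Executing turtle program step by step:
Start: pos=(0,0), heading=0, pen down
LT 45: heading 0 -> 45
FD 13: (0,0) -> (9.192,9.192) [heading=45, draw]
FD 13: (9.192,9.192) -> (18.385,18.385) [heading=45, draw]
RT 90: heading 45 -> 315
BK 14: (18.385,18.385) -> (8.485,28.284) [heading=315, draw]
REPEAT 4 [
  -- iteration 1/4 --
  RT 180: heading 315 -> 135
  RT 90: heading 135 -> 45
  RT 13: heading 45 -> 32
  PU: pen up
  -- iteration 2/4 --
  RT 180: heading 32 -> 212
  RT 90: heading 212 -> 122
  RT 13: heading 122 -> 109
  PU: pen up
  -- iteration 3/4 --
  RT 180: heading 109 -> 289
  RT 90: heading 289 -> 199
  RT 13: heading 199 -> 186
  PU: pen up
  -- iteration 4/4 --
  RT 180: heading 186 -> 6
  RT 90: heading 6 -> 276
  RT 13: heading 276 -> 263
  PU: pen up
]
PD: pen down
LT 45: heading 263 -> 308
FD 13: (8.485,28.284) -> (16.489,18.04) [heading=308, draw]
FD 9: (16.489,18.04) -> (22.03,10.948) [heading=308, draw]
RT 180: heading 308 -> 128
Final: pos=(22.03,10.948), heading=128, 5 segment(s) drawn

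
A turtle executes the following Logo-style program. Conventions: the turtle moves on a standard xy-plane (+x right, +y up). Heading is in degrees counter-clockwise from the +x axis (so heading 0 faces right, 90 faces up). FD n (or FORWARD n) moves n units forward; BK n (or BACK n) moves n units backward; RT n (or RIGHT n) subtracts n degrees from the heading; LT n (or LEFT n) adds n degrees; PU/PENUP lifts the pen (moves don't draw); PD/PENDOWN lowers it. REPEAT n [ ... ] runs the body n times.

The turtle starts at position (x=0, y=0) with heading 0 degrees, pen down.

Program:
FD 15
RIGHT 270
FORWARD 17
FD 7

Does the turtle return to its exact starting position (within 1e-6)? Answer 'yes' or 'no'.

Answer: no

Derivation:
Executing turtle program step by step:
Start: pos=(0,0), heading=0, pen down
FD 15: (0,0) -> (15,0) [heading=0, draw]
RT 270: heading 0 -> 90
FD 17: (15,0) -> (15,17) [heading=90, draw]
FD 7: (15,17) -> (15,24) [heading=90, draw]
Final: pos=(15,24), heading=90, 3 segment(s) drawn

Start position: (0, 0)
Final position: (15, 24)
Distance = 28.302; >= 1e-6 -> NOT closed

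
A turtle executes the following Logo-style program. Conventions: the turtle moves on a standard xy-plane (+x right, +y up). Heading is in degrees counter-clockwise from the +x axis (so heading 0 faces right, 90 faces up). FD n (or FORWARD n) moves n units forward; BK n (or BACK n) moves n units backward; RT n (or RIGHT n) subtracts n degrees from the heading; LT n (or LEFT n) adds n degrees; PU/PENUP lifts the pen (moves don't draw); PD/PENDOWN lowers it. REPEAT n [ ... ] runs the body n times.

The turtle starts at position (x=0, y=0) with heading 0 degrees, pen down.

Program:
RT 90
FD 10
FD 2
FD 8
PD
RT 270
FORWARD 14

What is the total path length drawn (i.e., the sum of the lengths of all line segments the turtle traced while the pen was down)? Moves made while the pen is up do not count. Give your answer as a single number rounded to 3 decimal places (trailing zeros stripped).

Answer: 34

Derivation:
Executing turtle program step by step:
Start: pos=(0,0), heading=0, pen down
RT 90: heading 0 -> 270
FD 10: (0,0) -> (0,-10) [heading=270, draw]
FD 2: (0,-10) -> (0,-12) [heading=270, draw]
FD 8: (0,-12) -> (0,-20) [heading=270, draw]
PD: pen down
RT 270: heading 270 -> 0
FD 14: (0,-20) -> (14,-20) [heading=0, draw]
Final: pos=(14,-20), heading=0, 4 segment(s) drawn

Segment lengths:
  seg 1: (0,0) -> (0,-10), length = 10
  seg 2: (0,-10) -> (0,-12), length = 2
  seg 3: (0,-12) -> (0,-20), length = 8
  seg 4: (0,-20) -> (14,-20), length = 14
Total = 34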